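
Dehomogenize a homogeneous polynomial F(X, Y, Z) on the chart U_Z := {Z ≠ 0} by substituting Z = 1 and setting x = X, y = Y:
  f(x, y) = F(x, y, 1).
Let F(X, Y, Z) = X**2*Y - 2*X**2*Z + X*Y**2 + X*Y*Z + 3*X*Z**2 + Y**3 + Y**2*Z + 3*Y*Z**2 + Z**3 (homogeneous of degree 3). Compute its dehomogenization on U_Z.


f(x, y) = x**2*y - 2*x**2 + x*y**2 + x*y + 3*x + y**3 + y**2 + 3*y + 1

On U_Z we set Z = 1. Each monomial c·X^i·Y^j·Z^k in F becomes c·x^i·y^j·1^k = c·x^i·y^j.
Substituting Z = 1: F(X, Y, 1) = x**2*y - 2*x**2 + x*y**2 + x*y + 3*x + y**3 + y**2 + 3*y + 1.
Note: deg(f) ≤ deg(F) = 3; strict inequality happens when F is divisible by Z (lost terms).


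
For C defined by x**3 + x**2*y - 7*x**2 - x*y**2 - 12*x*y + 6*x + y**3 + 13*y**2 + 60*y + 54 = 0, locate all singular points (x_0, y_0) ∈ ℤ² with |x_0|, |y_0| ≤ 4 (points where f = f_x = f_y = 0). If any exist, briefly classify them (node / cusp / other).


Singular points: {(3, -3)}; classification: node.

Compute partial derivatives:
  f_x = 3*x**2 + 2*x*y - 14*x - y**2 - 12*y + 6.
  f_y = x**2 - 2*x*y - 12*x + 3*y**2 + 26*y + 60.
Scan x_0 ∈ {−4, ..., 4}. For each x_0, f_y(x_0, y) is a polynomial in y; find its integer roots y ∈ {−4, ..., 4}, then test f_x and f at those candidates.
  x = -4: f_y(-4, y) = 3*y**2 + 34*y + 124; no integer root y with |y| ≤ 4.
  x = -3: f_y(-3, y) = 3*y**2 + 32*y + 105; no integer root y with |y| ≤ 4.
  x = -2: f_y(-2, y) = 3*y**2 + 30*y + 88; no integer root y with |y| ≤ 4.
  x = -1: f_y(-1, y) = 3*y**2 + 28*y + 73; no integer root y with |y| ≤ 4.
  x = 0: f_y(0, y) = 3*y**2 + 26*y + 60; no integer root y with |y| ≤ 4.
  x = 1: f_y(1, y) = 3*y**2 + 24*y + 49; no integer root y with |y| ≤ 4.
  x = 2: f_y(2, y) = 3*y**2 + 22*y + 40; vanishes at y ∈ {-4}. (2, -4): f_x = 6 ≠ 0.
  x = 3: f_y(3, y) = 3*y**2 + 20*y + 33; vanishes at y ∈ {-3}. (3, -3): f_x = 0, f = 0 — SINGULAR.
  x = 4: f_y(4, y) = 3*y**2 + 18*y + 28; no integer root y with |y| ≤ 4.
Only singular point on the grid: (3, -3).
Classify: substitute x = 3 + u, y = -3 + v and expand: f = u**3 + u**2*v - u**2 - u*v**2 + v**3 + v**2.
No constant or linear terms (consistent with a singular point). Quadratic part: -u**2 + v**2. Cubic part: u**3 + u**2*v - u*v**2 + v**3.
The quadratic part v**2 - u**2 = (v − u)(v + u) splits into two distinct linear factors, so there are two distinct tangent lines y − -3 = ±(x − 3) — this is a node (ordinary double point).
Classification: node.


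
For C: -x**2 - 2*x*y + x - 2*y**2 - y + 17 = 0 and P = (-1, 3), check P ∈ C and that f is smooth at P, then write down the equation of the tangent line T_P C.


Tangent line at P: -3*x - 11*y + 30 = 0.

Step 1: f(-1, 3) = 0, so P lies on C.
Step 2: partial derivatives
  f_x(x, y) = -2*x - 2*y + 1, f_y(x, y) = -2*x - 4*y - 1.
  f_x(P) = -3, f_y(P) = -11 (gradient nonzero, so P is smooth).
Step 3: tangent line at P: -3·(x − -1) + -11·(y − 3) = 0.
Expanding: -3*x - 11*y + 30 = 0.


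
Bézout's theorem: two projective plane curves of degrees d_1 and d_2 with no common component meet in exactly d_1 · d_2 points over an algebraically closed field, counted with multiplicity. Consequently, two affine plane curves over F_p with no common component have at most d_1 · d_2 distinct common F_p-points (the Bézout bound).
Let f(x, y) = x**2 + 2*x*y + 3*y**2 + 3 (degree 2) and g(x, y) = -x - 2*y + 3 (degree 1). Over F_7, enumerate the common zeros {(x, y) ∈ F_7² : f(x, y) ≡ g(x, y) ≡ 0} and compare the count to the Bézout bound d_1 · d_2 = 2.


Common zeros: {(4, 3), (5, 6)}; count = 2; Bézout bound = 2.

deg(f) = 2, deg(g) = 1, so Bézout bound = 2.
Scan x ∈ F_7. For each x, list the y ∈ F_7 with f(x, y) ≡ 0 and those with g(x, y) ≡ 0 (mod 7); the common zeros in that column are the intersection.
  x = 0: f ≡ 0 at y ∈ ∅; g ≡ 0 at y ∈ {5}; common: ∅.
  x = 1: f ≡ 0 at y ∈ ∅; g ≡ 0 at y ∈ {1}; common: ∅.
  x = 2: f ≡ 0 at y ∈ {0, 1}; g ≡ 0 at y ∈ {4}; common: ∅.
  x = 3: f ≡ 0 at y ∈ {1, 4}; g ≡ 0 at y ∈ {0}; common: ∅.
  x = 4: f ≡ 0 at y ∈ {3, 6}; g ≡ 0 at y ∈ {3}; common: {3}.
  x = 5: f ≡ 0 at y ∈ {0, 6}; g ≡ 0 at y ∈ {6}; common: {6}.
  x = 6: f ≡ 0 at y ∈ ∅; g ≡ 0 at y ∈ {2}; common: ∅.
Collecting: common zeros = {(4, 3), (5, 6)}, so the count is 2.
Comparison with the Bézout bound: 2 ≤ 2 = deg(f)·deg(g), as expected for curves with no common component (the bound is attained).


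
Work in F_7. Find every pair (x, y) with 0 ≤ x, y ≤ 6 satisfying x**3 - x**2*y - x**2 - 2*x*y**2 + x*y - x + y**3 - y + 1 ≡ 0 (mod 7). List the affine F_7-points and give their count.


Affine F_7-points: {(0, 2), (1, 0), (1, 4), (1, 5), (3, 2), (4, 6), (5, 4), (6, 0), (6, 1), (6, 4)}; count = 10.

For each of the 49 pairs (x, y) ∈ F_7², evaluate f(x, y) mod 7. Record the zeros.
  x = 0: [0↦1, 1↦1, 2↦0, 3↦4, 4↦5, 5↦2, 6↦1]  zeros at y ∈ {2}
  x = 1: [0↦0, 1↦5, 2↦5, 3↦6, 4↦0, 5↦0, 6↦5]  zeros at y ∈ {0, 4, 5}
  x = 2: [0↦3, 1↦4, 2↦3, 3↦6, 4↦5, 5↦6, 6↦1]  zeros at y ∈ ∅
  x = 3: [0↦2, 1↦4, 2↦0, 3↦3, 4↦5, 5↦5, 6↦2]  zeros at y ∈ {2}
  x = 4: [0↦3, 1↦4, 2↦2, 3↦3, 4↦6, 5↦3, 6↦0]  zeros at y ∈ {6}
  x = 5: [0↦5, 1↦3, 2↦1, 3↦5, 4↦0, 5↦6, 6↦1]  zeros at y ∈ {4}
  x = 6: [0↦0, 1↦0, 2↦3, 3↦1, 4↦0, 5↦6, 6↦4]  zeros at y ∈ {0, 1, 4}
Collecting zeros: affine points = {(0, 2), (1, 0), (1, 4), (1, 5), (3, 2), (4, 6), (5, 4), (6, 0), (6, 1), (6, 4)}.
Total count |C(F_7)_aff| = 10.


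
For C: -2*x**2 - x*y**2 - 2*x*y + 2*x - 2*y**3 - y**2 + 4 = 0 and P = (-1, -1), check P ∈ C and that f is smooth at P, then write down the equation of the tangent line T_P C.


Tangent line at P: 7*x - 4*y + 3 = 0.

Step 1: f(-1, -1) = 0, so P lies on C.
Step 2: partial derivatives
  f_x(x, y) = -4*x - y**2 - 2*y + 2, f_y(x, y) = -2*x*y - 2*x - 6*y**2 - 2*y.
  f_x(P) = 7, f_y(P) = -4 (gradient nonzero, so P is smooth).
Step 3: tangent line at P: 7·(x − -1) + -4·(y − -1) = 0.
Expanding: 7*x - 4*y + 3 = 0.


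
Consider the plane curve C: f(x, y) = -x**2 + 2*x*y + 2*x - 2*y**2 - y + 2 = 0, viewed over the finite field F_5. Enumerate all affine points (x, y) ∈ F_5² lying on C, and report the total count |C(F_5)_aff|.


Affine F_5-points: {(1, 4), (2, 2), (4, 2), (4, 4)}; count = 4.

For each of the 25 pairs (x, y) ∈ F_5², evaluate f(x, y) mod 5. Record the zeros.
  x = 0: [0↦2, 1↦4, 2↦2, 3↦1, 4↦1]  zeros at y ∈ ∅
  x = 1: [0↦3, 1↦2, 2↦2, 3↦3, 4↦0]  zeros at y ∈ {4}
  x = 2: [0↦2, 1↦3, 2↦0, 3↦3, 4↦2]  zeros at y ∈ {2}
  x = 3: [0↦4, 1↦2, 2↦1, 3↦1, 4↦2]  zeros at y ∈ ∅
  x = 4: [0↦4, 1↦4, 2↦0, 3↦2, 4↦0]  zeros at y ∈ {2, 4}
Collecting zeros: affine points = {(1, 4), (2, 2), (4, 2), (4, 4)}.
Total count |C(F_5)_aff| = 4.


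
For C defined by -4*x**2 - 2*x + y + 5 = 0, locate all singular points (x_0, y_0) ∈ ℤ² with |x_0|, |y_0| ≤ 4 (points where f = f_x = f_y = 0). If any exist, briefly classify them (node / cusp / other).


No singular points in the scanned grid; C is smooth there.

Compute partial derivatives:
  f_x = -8*x - 2.
  f_y = 1.
f_y = 1 is a nonzero constant, so f_y never vanishes: no point (x, y) can satisfy f = f_x = f_y = 0. In particular no (x, y) ∈ {−4, ..., 4}² is singular; the curve is smooth.


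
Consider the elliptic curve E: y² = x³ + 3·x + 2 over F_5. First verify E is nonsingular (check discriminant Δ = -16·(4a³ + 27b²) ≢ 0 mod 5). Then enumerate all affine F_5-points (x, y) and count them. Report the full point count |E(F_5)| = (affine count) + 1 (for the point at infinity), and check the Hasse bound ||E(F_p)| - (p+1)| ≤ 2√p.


Affine points = {(1, 1), (1, 4), (2, 1), (2, 4)}; affine count = 4; |E(F_5)| = 5.

Discriminant check: Δ ∝ 4a³ + 27b² = 4·3³ + 27·2² = 4·27 + 27·4 ≡ 1 (mod 5). Nonzero ⇒ E is nonsingular.
For each x ∈ F_5, compute rhs = x³ + 3·x + 2 mod 5, then count y ∈ F_5 with y² ≡ rhs.
  x = 0: rhs = 2, matching y values: none (0 points).
  x = 1: rhs = 1, matching y values: 1, 4 (2 points).
  x = 2: rhs = 1, matching y values: 1, 4 (2 points).
  x = 3: rhs = 3, matching y values: none (0 points).
  x = 4: rhs = 3, matching y values: none (0 points).
Total affine count: 4.
Full point count |E(F_5)| = 4 + 1 = 5.
Hasse bound: |5 − (5+1)| = |-1| = 1 ≤ 2√5 ≈ 4.4721 ✓.


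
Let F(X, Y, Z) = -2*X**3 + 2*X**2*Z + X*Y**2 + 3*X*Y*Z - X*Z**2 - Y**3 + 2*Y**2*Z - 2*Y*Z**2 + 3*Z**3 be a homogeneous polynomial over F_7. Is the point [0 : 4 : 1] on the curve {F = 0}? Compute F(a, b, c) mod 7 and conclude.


F(0,4,1) ≡ 5 (mod 7); P is NOT on the curve.

Evaluate F(0, 4, 1) term-by-term (mod 7).
  -2*X**3 ↦ -2·0·1·1 = 0
  2*X**2*Z ↦ 2·0·1·1 = 0
  X*Y**2 ↦ 1·0·16·1 = 0
  3*X*Y*Z ↦ 3·0·4·1 = 0
  -X*Z**2 ↦ -1·0·1·1 = 0
  -Y**3 ↦ -1·1·64·1 = -64
  2*Y**2*Z ↦ 2·1·16·1 = 32
  -2*Y*Z**2 ↦ -2·1·4·1 = -8
  3*Z**3 ↦ 3·1·1·1 = 3
Sum: F(0, 4, 1) = (0) + (0) + (0) + (0) + (0) + (-64) + (32) + (-8) + (3) = -37.
Reducing mod 7: -37 ≡ 5 (mod 7).
Since F(a, b, c) ≡ 5 ≠ 0 (mod 7), P does NOT lie on the curve.


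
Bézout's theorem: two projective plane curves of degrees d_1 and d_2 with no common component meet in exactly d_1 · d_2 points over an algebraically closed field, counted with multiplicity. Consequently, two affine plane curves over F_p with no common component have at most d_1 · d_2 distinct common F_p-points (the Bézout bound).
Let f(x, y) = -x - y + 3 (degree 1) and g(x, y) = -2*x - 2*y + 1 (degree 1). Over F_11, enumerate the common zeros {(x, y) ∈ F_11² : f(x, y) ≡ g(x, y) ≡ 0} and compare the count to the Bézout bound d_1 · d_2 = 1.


Common zeros: ∅; count = 0; Bézout bound = 1.

deg(f) = 1, deg(g) = 1, so Bézout bound = 1.
Scan x ∈ F_11. For each x, list the y ∈ F_11 with f(x, y) ≡ 0 and those with g(x, y) ≡ 0 (mod 11); the common zeros in that column are the intersection.
  x = 0: f ≡ 0 at y ∈ {3}; g ≡ 0 at y ∈ {6}; common: ∅.
  x = 1: f ≡ 0 at y ∈ {2}; g ≡ 0 at y ∈ {5}; common: ∅.
  x = 2: f ≡ 0 at y ∈ {1}; g ≡ 0 at y ∈ {4}; common: ∅.
  x = 3: f ≡ 0 at y ∈ {0}; g ≡ 0 at y ∈ {3}; common: ∅.
  x = 4: f ≡ 0 at y ∈ {10}; g ≡ 0 at y ∈ {2}; common: ∅.
  x = 5: f ≡ 0 at y ∈ {9}; g ≡ 0 at y ∈ {1}; common: ∅.
  x = 6: f ≡ 0 at y ∈ {8}; g ≡ 0 at y ∈ {0}; common: ∅.
  x = 7: f ≡ 0 at y ∈ {7}; g ≡ 0 at y ∈ {10}; common: ∅.
  x = 8: f ≡ 0 at y ∈ {6}; g ≡ 0 at y ∈ {9}; common: ∅.
  x = 9: f ≡ 0 at y ∈ {5}; g ≡ 0 at y ∈ {8}; common: ∅.
  x = 10: f ≡ 0 at y ∈ {4}; g ≡ 0 at y ∈ {7}; common: ∅.
Collecting: common zeros = ∅, so the count is 0.
Comparison with the Bézout bound: 0 ≤ 1 = deg(f)·deg(g), as expected for curves with no common component (the affine F_11-count falls short of the bound because intersections may lie at infinity, over extension fields, or carry multiplicity).


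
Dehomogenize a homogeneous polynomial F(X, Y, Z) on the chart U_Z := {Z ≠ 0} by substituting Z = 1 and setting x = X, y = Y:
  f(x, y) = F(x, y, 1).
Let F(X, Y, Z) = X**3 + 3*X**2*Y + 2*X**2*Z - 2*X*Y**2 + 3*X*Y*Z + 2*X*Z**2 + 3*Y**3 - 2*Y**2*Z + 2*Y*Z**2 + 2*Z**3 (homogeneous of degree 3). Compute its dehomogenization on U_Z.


f(x, y) = x**3 + 3*x**2*y + 2*x**2 - 2*x*y**2 + 3*x*y + 2*x + 3*y**3 - 2*y**2 + 2*y + 2

On U_Z we set Z = 1. Each monomial c·X^i·Y^j·Z^k in F becomes c·x^i·y^j·1^k = c·x^i·y^j.
Substituting Z = 1: F(X, Y, 1) = x**3 + 3*x**2*y + 2*x**2 - 2*x*y**2 + 3*x*y + 2*x + 3*y**3 - 2*y**2 + 2*y + 2.
Note: deg(f) ≤ deg(F) = 3; strict inequality happens when F is divisible by Z (lost terms).


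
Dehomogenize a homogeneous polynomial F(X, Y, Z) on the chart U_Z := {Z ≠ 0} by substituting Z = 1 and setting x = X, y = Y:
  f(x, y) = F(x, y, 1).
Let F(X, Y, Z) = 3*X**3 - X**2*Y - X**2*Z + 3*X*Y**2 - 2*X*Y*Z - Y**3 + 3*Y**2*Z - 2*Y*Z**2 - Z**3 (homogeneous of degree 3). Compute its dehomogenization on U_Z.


f(x, y) = 3*x**3 - x**2*y - x**2 + 3*x*y**2 - 2*x*y - y**3 + 3*y**2 - 2*y - 1

On U_Z we set Z = 1. Each monomial c·X^i·Y^j·Z^k in F becomes c·x^i·y^j·1^k = c·x^i·y^j.
Substituting Z = 1: F(X, Y, 1) = 3*x**3 - x**2*y - x**2 + 3*x*y**2 - 2*x*y - y**3 + 3*y**2 - 2*y - 1.
Note: deg(f) ≤ deg(F) = 3; strict inequality happens when F is divisible by Z (lost terms).


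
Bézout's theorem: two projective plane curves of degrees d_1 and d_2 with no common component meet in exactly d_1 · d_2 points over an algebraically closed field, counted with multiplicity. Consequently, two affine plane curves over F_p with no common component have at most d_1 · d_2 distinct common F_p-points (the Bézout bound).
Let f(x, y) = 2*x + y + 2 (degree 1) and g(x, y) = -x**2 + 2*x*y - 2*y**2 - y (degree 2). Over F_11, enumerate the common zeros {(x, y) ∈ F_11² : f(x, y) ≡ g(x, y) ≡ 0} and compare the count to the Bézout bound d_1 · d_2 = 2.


Common zeros: {(4, 1), (9, 2)}; count = 2; Bézout bound = 2.

deg(f) = 1, deg(g) = 2, so Bézout bound = 2.
Scan x ∈ F_11. For each x, list the y ∈ F_11 with f(x, y) ≡ 0 and those with g(x, y) ≡ 0 (mod 11); the common zeros in that column are the intersection.
  x = 0: f ≡ 0 at y ∈ {9}; g ≡ 0 at y ∈ {0, 5}; common: ∅.
  x = 1: f ≡ 0 at y ∈ {7}; g ≡ 0 at y ∈ {8, 9}; common: ∅.
  x = 2: f ≡ 0 at y ∈ {5}; g ≡ 0 at y ∈ ∅; common: ∅.
  x = 3: f ≡ 0 at y ∈ {3}; g ≡ 0 at y ∈ ∅; common: ∅.
  x = 4: f ≡ 0 at y ∈ {1}; g ≡ 0 at y ∈ {1, 8}; common: {1}.
  x = 5: f ≡ 0 at y ∈ {10}; g ≡ 0 at y ∈ ∅; common: ∅.
  x = 6: f ≡ 0 at y ∈ {8}; g ≡ 0 at y ∈ {2, 9}; common: ∅.
  x = 7: f ≡ 0 at y ∈ {6}; g ≡ 0 at y ∈ ∅; common: ∅.
  x = 8: f ≡ 0 at y ∈ {4}; g ≡ 0 at y ∈ ∅; common: ∅.
  x = 9: f ≡ 0 at y ∈ {2}; g ≡ 0 at y ∈ {1, 2}; common: {2}.
  x = 10: f ≡ 0 at y ∈ {0}; g ≡ 0 at y ∈ {5, 10}; common: ∅.
Collecting: common zeros = {(4, 1), (9, 2)}, so the count is 2.
Comparison with the Bézout bound: 2 ≤ 2 = deg(f)·deg(g), as expected for curves with no common component (the bound is attained).


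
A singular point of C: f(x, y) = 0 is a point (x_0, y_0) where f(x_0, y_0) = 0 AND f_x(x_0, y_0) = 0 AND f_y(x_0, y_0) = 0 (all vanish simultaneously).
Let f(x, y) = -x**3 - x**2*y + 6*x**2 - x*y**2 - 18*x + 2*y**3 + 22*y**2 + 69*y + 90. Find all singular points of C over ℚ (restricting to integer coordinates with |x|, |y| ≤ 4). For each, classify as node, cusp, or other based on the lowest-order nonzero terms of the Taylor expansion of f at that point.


Singular points: {(3, -3)}; classification: cusp.

Compute partial derivatives:
  f_x = -3*x**2 - 2*x*y + 12*x - y**2 - 18.
  f_y = -x**2 - 2*x*y + 6*y**2 + 44*y + 69.
Scan x_0 ∈ {−4, ..., 4}. For each x_0, f_y(x_0, y) is a polynomial in y; find its integer roots y ∈ {−4, ..., 4}, then test f_x and f at those candidates.
  x = -4: f_y(-4, y) = 6*y**2 + 52*y + 53; no integer root y with |y| ≤ 4.
  x = -3: f_y(-3, y) = 6*y**2 + 50*y + 60; no integer root y with |y| ≤ 4.
  x = -2: f_y(-2, y) = 6*y**2 + 48*y + 65; no integer root y with |y| ≤ 4.
  x = -1: f_y(-1, y) = 6*y**2 + 46*y + 68; vanishes at y ∈ {-2}. (-1, -2): f_x = -41 ≠ 0.
  x = 0: f_y(0, y) = 6*y**2 + 44*y + 69; no integer root y with |y| ≤ 4.
  x = 1: f_y(1, y) = 6*y**2 + 42*y + 68; no integer root y with |y| ≤ 4.
  x = 2: f_y(2, y) = 6*y**2 + 40*y + 65; no integer root y with |y| ≤ 4.
  x = 3: f_y(3, y) = 6*y**2 + 38*y + 60; vanishes at y ∈ {-3}. (3, -3): f_x = 0, f = 0 — SINGULAR.
  x = 4: f_y(4, y) = 6*y**2 + 36*y + 53; no integer root y with |y| ≤ 4.
Only singular point on the grid: (3, -3).
Classify: substitute x = 3 + u, y = -3 + v and expand: f = -u**3 - u**2*v - u*v**2 + 2*v**3 + v**2.
No constant or linear terms (consistent with a singular point). Quadratic part: v**2. Cubic part: -u**3 - u**2*v - u*v**2 + 2*v**3.
The quadratic part v**2 is a perfect square, so there is a single (double) tangent line v = 0, i.e. y = -3. Restricting the cubic part to that line (v = 0) leaves -u**3 ≠ 0, so f is not divisible by v and the branch is v² ≈ u**3 to lowest order — this is a cusp.
Classification: cusp.


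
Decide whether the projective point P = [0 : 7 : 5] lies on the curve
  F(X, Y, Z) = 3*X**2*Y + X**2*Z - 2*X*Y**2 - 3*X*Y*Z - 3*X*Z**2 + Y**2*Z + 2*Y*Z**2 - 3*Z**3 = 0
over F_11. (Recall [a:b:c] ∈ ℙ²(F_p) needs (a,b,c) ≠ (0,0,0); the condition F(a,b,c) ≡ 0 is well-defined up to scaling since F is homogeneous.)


F(0,7,5) ≡ 0 (mod 11); P is on the curve.

Evaluate F(0, 7, 5) term-by-term (mod 11).
  3*X**2*Y ↦ 3·0·7·1 = 0
  X**2*Z ↦ 1·0·1·5 = 0
  -2*X*Y**2 ↦ -2·0·49·1 = 0
  -3*X*Y*Z ↦ -3·0·7·5 = 0
  -3*X*Z**2 ↦ -3·0·1·25 = 0
  Y**2*Z ↦ 1·1·49·5 = 245
  2*Y*Z**2 ↦ 2·1·7·25 = 350
  -3*Z**3 ↦ -3·1·1·125 = -375
Sum: F(0, 7, 5) = (0) + (0) + (0) + (0) + (0) + (245) + (350) + (-375) = 220.
Reducing mod 11: 220 ≡ 0 (mod 11).
Since F(a, b, c) ≡ 0 (mod 11), P lies on the curve.


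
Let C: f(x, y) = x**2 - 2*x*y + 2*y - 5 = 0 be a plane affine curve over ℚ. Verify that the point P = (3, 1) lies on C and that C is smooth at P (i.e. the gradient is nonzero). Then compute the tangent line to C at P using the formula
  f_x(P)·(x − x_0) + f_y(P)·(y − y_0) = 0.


Tangent line at P: 4*x - 4*y - 8 = 0.

Step 1: f(3, 1) = 0, so P lies on C.
Step 2: partial derivatives
  f_x(x, y) = 2*x - 2*y, f_y(x, y) = 2 - 2*x.
  f_x(P) = 4, f_y(P) = -4 (gradient nonzero, so P is smooth).
Step 3: tangent line at P: 4·(x − 3) + -4·(y − 1) = 0.
Expanding: 4*x - 4*y - 8 = 0.


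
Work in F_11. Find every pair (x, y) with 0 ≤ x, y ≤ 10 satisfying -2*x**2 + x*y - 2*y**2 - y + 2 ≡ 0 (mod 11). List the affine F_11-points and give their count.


Affine F_11-points: {(1, 0), (4, 9), (6, 9), (6, 10), (7, 6), (7, 8), (8, 1), (8, 8), (9, 1), (9, 3), (10, 0), (10, 10)}; count = 12.

For each of the 121 pairs (x, y) ∈ F_11², evaluate f(x, y) mod 11. Record the zeros.
  x = 0: [0↦2, 1↦10, 2↦3, 3↦3, 4↦10, 5↦2, 6↦1, 7↦7, 8↦9, 9↦7, 10↦1]  zeros at y ∈ ∅
  x = 1: [0↦0, 1↦9, 2↦3, 3↦4, 4↦1, 5↦5, 6↦5, 7↦1, 8↦4, 9↦3, 10↦9]  zeros at y ∈ {0}
  x = 2: [0↦5, 1↦4, 2↦10, 3↦1, 4↦10, 5↦4, 6↦5, 7↦2, 8↦6, 9↦6, 10↦2]  zeros at y ∈ ∅
  x = 3: [0↦6, 1↦6, 2↦2, 3↦5, 4↦4, 5↦10, 6↦1, 7↦10, 8↦4, 9↦5, 10↦2]  zeros at y ∈ ∅
  x = 4: [0↦3, 1↦4, 2↦1, 3↦5, 4↦5, 5↦1, 6↦4, 7↦3, 8↦9, 9↦0, 10↦9]  zeros at y ∈ {9}
  x = 5: [0↦7, 1↦9, 2↦7, 3↦1, 4↦2, 5↦10, 6↦3, 7↦3, 8↦10, 9↦2, 10↦1]  zeros at y ∈ ∅
  x = 6: [0↦7, 1↦10, 2↦9, 3↦4, 4↦6, 5↦4, 6↦9, 7↦10, 8↦7, 9↦0, 10↦0]  zeros at y ∈ {9, 10}
  x = 7: [0↦3, 1↦7, 2↦7, 3↦3, 4↦6, 5↦5, 6↦0, 7↦2, 8↦0, 9↦5, 10↦6]  zeros at y ∈ {6, 8}
  x = 8: [0↦6, 1↦0, 2↦1, 3↦9, 4↦2, 5↦2, 6↦9, 7↦1, 8↦0, 9↦6, 10↦8]  zeros at y ∈ {1, 8}
  x = 9: [0↦5, 1↦0, 2↦2, 3↦0, 4↦5, 5↦6, 6↦3, 7↦7, 8↦7, 9↦3, 10↦6]  zeros at y ∈ {1, 3}
  x = 10: [0↦0, 1↦7, 2↦10, 3↦9, 4↦4, 5↦6, 6↦4, 7↦9, 8↦10, 9↦7, 10↦0]  zeros at y ∈ {0, 10}
Collecting zeros: affine points = {(1, 0), (4, 9), (6, 9), (6, 10), (7, 6), (7, 8), (8, 1), (8, 8), (9, 1), (9, 3), (10, 0), (10, 10)}.
Total count |C(F_11)_aff| = 12.


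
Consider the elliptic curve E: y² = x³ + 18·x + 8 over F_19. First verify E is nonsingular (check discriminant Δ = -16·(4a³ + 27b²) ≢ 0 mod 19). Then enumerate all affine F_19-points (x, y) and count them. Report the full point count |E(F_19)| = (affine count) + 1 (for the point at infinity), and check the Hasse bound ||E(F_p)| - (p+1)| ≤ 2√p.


Affine points = {(4, 7), (4, 12), (6, 3), (6, 16), (9, 5), (9, 14), (11, 6), (11, 13), (13, 8), (13, 11), (15, 9), (15, 10)}; affine count = 12; |E(F_19)| = 13.

Discriminant check: Δ ∝ 4a³ + 27b² = 4·18³ + 27·8² = 4·5832 + 27·64 ≡ 14 (mod 19). Nonzero ⇒ E is nonsingular.
For each x ∈ F_19, compute rhs = x³ + 18·x + 8 mod 19, then count y ∈ F_19 with y² ≡ rhs.
  x = 0: rhs = 8, matching y values: none (0 points).
  x = 1: rhs = 8, matching y values: none (0 points).
  x = 2: rhs = 14, matching y values: none (0 points).
  x = 3: rhs = 13, matching y values: none (0 points).
  x = 4: rhs = 11, matching y values: 7, 12 (2 points).
  x = 5: rhs = 14, matching y values: none (0 points).
  x = 6: rhs = 9, matching y values: 3, 16 (2 points).
  x = 7: rhs = 2, matching y values: none (0 points).
  x = 8: rhs = 18, matching y values: none (0 points).
  x = 9: rhs = 6, matching y values: 5, 14 (2 points).
  x = 10: rhs = 10, matching y values: none (0 points).
  x = 11: rhs = 17, matching y values: 6, 13 (2 points).
  x = 12: rhs = 14, matching y values: none (0 points).
  x = 13: rhs = 7, matching y values: 8, 11 (2 points).
  x = 14: rhs = 2, matching y values: none (0 points).
  x = 15: rhs = 5, matching y values: 9, 10 (2 points).
  x = 16: rhs = 3, matching y values: none (0 points).
  x = 17: rhs = 2, matching y values: none (0 points).
  x = 18: rhs = 8, matching y values: none (0 points).
Total affine count: 12.
Full point count |E(F_19)| = 12 + 1 = 13.
Hasse bound: |13 − (19+1)| = |-7| = 7 ≤ 2√19 ≈ 8.7178 ✓.


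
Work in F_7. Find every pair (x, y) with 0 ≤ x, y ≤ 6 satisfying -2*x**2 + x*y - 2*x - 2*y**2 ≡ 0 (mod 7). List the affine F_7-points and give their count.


Affine F_7-points: {(0, 0), (1, 5), (1, 6), (4, 4), (4, 5), (5, 3), (6, 0), (6, 3)}; count = 8.

For each of the 49 pairs (x, y) ∈ F_7², evaluate f(x, y) mod 7. Record the zeros.
  x = 0: [0↦0, 1↦5, 2↦6, 3↦3, 4↦3, 5↦6, 6↦5]  zeros at y ∈ {0}
  x = 1: [0↦3, 1↦2, 2↦4, 3↦2, 4↦3, 5↦0, 6↦0]  zeros at y ∈ {5, 6}
  x = 2: [0↦2, 1↦2, 2↦5, 3↦4, 4↦6, 5↦4, 6↦5]  zeros at y ∈ ∅
  x = 3: [0↦4, 1↦5, 2↦2, 3↦2, 4↦5, 5↦4, 6↦6]  zeros at y ∈ ∅
  x = 4: [0↦2, 1↦4, 2↦2, 3↦3, 4↦0, 5↦0, 6↦3]  zeros at y ∈ {4, 5}
  x = 5: [0↦3, 1↦6, 2↦5, 3↦0, 4↦5, 5↦6, 6↦3]  zeros at y ∈ {3}
  x = 6: [0↦0, 1↦4, 2↦4, 3↦0, 4↦6, 5↦1, 6↦6]  zeros at y ∈ {0, 3}
Collecting zeros: affine points = {(0, 0), (1, 5), (1, 6), (4, 4), (4, 5), (5, 3), (6, 0), (6, 3)}.
Total count |C(F_7)_aff| = 8.


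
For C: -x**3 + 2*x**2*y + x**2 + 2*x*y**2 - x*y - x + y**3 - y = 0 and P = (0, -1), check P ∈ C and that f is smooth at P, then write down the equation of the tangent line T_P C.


Tangent line at P: 2*x + 2*y + 2 = 0.

Step 1: f(0, -1) = 0, so P lies on C.
Step 2: partial derivatives
  f_x(x, y) = -3*x**2 + 4*x*y + 2*x + 2*y**2 - y - 1, f_y(x, y) = 2*x**2 + 4*x*y - x + 3*y**2 - 1.
  f_x(P) = 2, f_y(P) = 2 (gradient nonzero, so P is smooth).
Step 3: tangent line at P: 2·(x − 0) + 2·(y − -1) = 0.
Expanding: 2*x + 2*y + 2 = 0.


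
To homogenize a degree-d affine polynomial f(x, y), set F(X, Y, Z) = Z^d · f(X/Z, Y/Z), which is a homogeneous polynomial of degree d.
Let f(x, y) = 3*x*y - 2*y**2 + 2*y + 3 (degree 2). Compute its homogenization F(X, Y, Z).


F(X, Y, Z) = 3*X*Y - 2*Y**2 + 2*Y*Z + 3*Z**2

deg(f) = 2.
Substitute x = X/Z, y = Y/Z into f, then multiply by Z^2.
  monomial 3·x^1·y^1 ↦ 3·X^1·Y^1·Z^0.
  monomial -2·x^0·y^2 ↦ -2·X^0·Y^2·Z^0.
  monomial 2·x^0·y^1 ↦ 2·X^0·Y^1·Z^1.
  monomial 3·x^0·y^0 ↦ 3·X^0·Y^0·Z^2.
Collecting: F(X, Y, Z) = 3*X*Y - 2*Y**2 + 2*Y*Z + 3*Z**2.


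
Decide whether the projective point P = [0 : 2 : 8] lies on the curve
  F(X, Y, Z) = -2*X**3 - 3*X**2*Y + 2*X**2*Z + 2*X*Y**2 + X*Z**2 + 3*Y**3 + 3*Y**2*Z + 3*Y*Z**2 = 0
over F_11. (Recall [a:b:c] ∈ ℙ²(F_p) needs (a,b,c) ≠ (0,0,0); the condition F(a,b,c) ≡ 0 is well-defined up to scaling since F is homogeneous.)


F(0,2,8) ≡ 9 (mod 11); P is NOT on the curve.

Evaluate F(0, 2, 8) term-by-term (mod 11).
  -2*X**3 ↦ -2·0·1·1 = 0
  -3*X**2*Y ↦ -3·0·2·1 = 0
  2*X**2*Z ↦ 2·0·1·8 = 0
  2*X*Y**2 ↦ 2·0·4·1 = 0
  X*Z**2 ↦ 1·0·1·64 = 0
  3*Y**3 ↦ 3·1·8·1 = 24
  3*Y**2*Z ↦ 3·1·4·8 = 96
  3*Y*Z**2 ↦ 3·1·2·64 = 384
Sum: F(0, 2, 8) = (0) + (0) + (0) + (0) + (0) + (24) + (96) + (384) = 504.
Reducing mod 11: 504 ≡ 9 (mod 11).
Since F(a, b, c) ≡ 9 ≠ 0 (mod 11), P does NOT lie on the curve.


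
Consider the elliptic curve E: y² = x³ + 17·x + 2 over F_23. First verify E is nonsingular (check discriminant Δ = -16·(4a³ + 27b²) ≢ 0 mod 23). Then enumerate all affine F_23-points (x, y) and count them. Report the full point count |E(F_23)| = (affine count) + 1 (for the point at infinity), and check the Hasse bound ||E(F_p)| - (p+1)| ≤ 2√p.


Affine points = {(0, 5), (0, 18), (7, 2), (7, 21), (8, 11), (8, 12), (11, 5), (11, 18), (12, 5), (12, 18), (16, 0), (17, 11), (17, 12), (19, 10), (19, 13), (20, 4), (20, 19), (21, 11), (21, 12)}; affine count = 19; |E(F_23)| = 20.

Discriminant check: Δ ∝ 4a³ + 27b² = 4·17³ + 27·2² = 4·4913 + 27·4 ≡ 3 (mod 23). Nonzero ⇒ E is nonsingular.
For each x ∈ F_23, compute rhs = x³ + 17·x + 2 mod 23, then count y ∈ F_23 with y² ≡ rhs.
  x = 0: rhs = 2, matching y values: 5, 18 (2 points).
  x = 1: rhs = 20, matching y values: none (0 points).
  x = 2: rhs = 21, matching y values: none (0 points).
  x = 3: rhs = 11, matching y values: none (0 points).
  x = 4: rhs = 19, matching y values: none (0 points).
  x = 5: rhs = 5, matching y values: none (0 points).
  x = 6: rhs = 21, matching y values: none (0 points).
  x = 7: rhs = 4, matching y values: 2, 21 (2 points).
  x = 8: rhs = 6, matching y values: 11, 12 (2 points).
  x = 9: rhs = 10, matching y values: none (0 points).
  x = 10: rhs = 22, matching y values: none (0 points).
  x = 11: rhs = 2, matching y values: 5, 18 (2 points).
  x = 12: rhs = 2, matching y values: 5, 18 (2 points).
  x = 13: rhs = 5, matching y values: none (0 points).
  x = 14: rhs = 17, matching y values: none (0 points).
  x = 15: rhs = 21, matching y values: none (0 points).
  x = 16: rhs = 0, matching y values: 0 (1 points).
  x = 17: rhs = 6, matching y values: 11, 12 (2 points).
  x = 18: rhs = 22, matching y values: none (0 points).
  x = 19: rhs = 8, matching y values: 10, 13 (2 points).
  x = 20: rhs = 16, matching y values: 4, 19 (2 points).
  x = 21: rhs = 6, matching y values: 11, 12 (2 points).
  x = 22: rhs = 7, matching y values: none (0 points).
Total affine count: 19.
Full point count |E(F_23)| = 19 + 1 = 20.
Hasse bound: |20 − (23+1)| = |-4| = 4 ≤ 2√23 ≈ 9.5917 ✓.


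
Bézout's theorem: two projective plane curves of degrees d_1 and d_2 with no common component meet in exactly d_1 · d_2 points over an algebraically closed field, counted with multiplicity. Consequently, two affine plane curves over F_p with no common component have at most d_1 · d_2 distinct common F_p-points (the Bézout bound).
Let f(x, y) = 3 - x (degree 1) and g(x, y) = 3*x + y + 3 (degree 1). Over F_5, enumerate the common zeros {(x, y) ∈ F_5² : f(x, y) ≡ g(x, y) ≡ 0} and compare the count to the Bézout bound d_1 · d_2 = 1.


Common zeros: {(3, 3)}; count = 1; Bézout bound = 1.

deg(f) = 1, deg(g) = 1, so Bézout bound = 1.
Scan x ∈ F_5. For each x, list the y ∈ F_5 with f(x, y) ≡ 0 and those with g(x, y) ≡ 0 (mod 5); the common zeros in that column are the intersection.
  x = 0: f ≡ 0 at y ∈ ∅; g ≡ 0 at y ∈ {2}; common: ∅.
  x = 1: f ≡ 0 at y ∈ ∅; g ≡ 0 at y ∈ {4}; common: ∅.
  x = 2: f ≡ 0 at y ∈ ∅; g ≡ 0 at y ∈ {1}; common: ∅.
  x = 3: f ≡ 0 at y ∈ {0, 1, 2, 3, 4}; g ≡ 0 at y ∈ {3}; common: {3}.
  x = 4: f ≡ 0 at y ∈ ∅; g ≡ 0 at y ∈ {0}; common: ∅.
Collecting: common zeros = {(3, 3)}, so the count is 1.
Comparison with the Bézout bound: 1 ≤ 1 = deg(f)·deg(g), as expected for curves with no common component (the bound is attained).


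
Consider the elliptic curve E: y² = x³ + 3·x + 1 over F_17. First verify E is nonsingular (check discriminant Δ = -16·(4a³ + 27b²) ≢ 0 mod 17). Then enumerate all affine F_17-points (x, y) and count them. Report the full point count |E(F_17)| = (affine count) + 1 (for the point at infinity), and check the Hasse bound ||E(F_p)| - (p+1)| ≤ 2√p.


Affine points = {(0, 1), (0, 16), (2, 7), (2, 10), (4, 3), (4, 14), (7, 5), (7, 12), (9, 3), (9, 14), (14, 4), (14, 13), (15, 2), (15, 15)}; affine count = 14; |E(F_17)| = 15.

Discriminant check: Δ ∝ 4a³ + 27b² = 4·3³ + 27·1² = 4·27 + 27·1 ≡ 16 (mod 17). Nonzero ⇒ E is nonsingular.
For each x ∈ F_17, compute rhs = x³ + 3·x + 1 mod 17, then count y ∈ F_17 with y² ≡ rhs.
  x = 0: rhs = 1, matching y values: 1, 16 (2 points).
  x = 1: rhs = 5, matching y values: none (0 points).
  x = 2: rhs = 15, matching y values: 7, 10 (2 points).
  x = 3: rhs = 3, matching y values: none (0 points).
  x = 4: rhs = 9, matching y values: 3, 14 (2 points).
  x = 5: rhs = 5, matching y values: none (0 points).
  x = 6: rhs = 14, matching y values: none (0 points).
  x = 7: rhs = 8, matching y values: 5, 12 (2 points).
  x = 8: rhs = 10, matching y values: none (0 points).
  x = 9: rhs = 9, matching y values: 3, 14 (2 points).
  x = 10: rhs = 11, matching y values: none (0 points).
  x = 11: rhs = 5, matching y values: none (0 points).
  x = 12: rhs = 14, matching y values: none (0 points).
  x = 13: rhs = 10, matching y values: none (0 points).
  x = 14: rhs = 16, matching y values: 4, 13 (2 points).
  x = 15: rhs = 4, matching y values: 2, 15 (2 points).
  x = 16: rhs = 14, matching y values: none (0 points).
Total affine count: 14.
Full point count |E(F_17)| = 14 + 1 = 15.
Hasse bound: |15 − (17+1)| = |-3| = 3 ≤ 2√17 ≈ 8.2462 ✓.


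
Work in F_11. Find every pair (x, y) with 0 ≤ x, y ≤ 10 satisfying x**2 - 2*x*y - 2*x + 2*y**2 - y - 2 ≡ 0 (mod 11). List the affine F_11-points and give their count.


Affine F_11-points: {(1, 9), (4, 5), (6, 0), (6, 1), (7, 0), (7, 2), (8, 5), (8, 9), (9, 1), (9, 3), (10, 2), (10, 3)}; count = 12.

For each of the 121 pairs (x, y) ∈ F_11², evaluate f(x, y) mod 11. Record the zeros.
  x = 0: [0↦9, 1↦10, 2↦4, 3↦2, 4↦4, 5↦10, 6↦9, 7↦1, 8↦8, 9↦8, 10↦1]  zeros at y ∈ ∅
  x = 1: [0↦8, 1↦7, 2↦10, 3↦6, 4↦6, 5↦10, 6↦7, 7↦8, 8↦2, 9↦0, 10↦2]  zeros at y ∈ {9}
  x = 2: [0↦9, 1↦6, 2↦7, 3↦1, 4↦10, 5↦1, 6↦7, 7↦6, 8↦9, 9↦5, 10↦5]  zeros at y ∈ ∅
  x = 3: [0↦1, 1↦7, 2↦6, 3↦9, 4↦5, 5↦5, 6↦9, 7↦6, 8↦7, 9↦1, 10↦10]  zeros at y ∈ ∅
  x = 4: [0↦6, 1↦10, 2↦7, 3↦8, 4↦2, 5↦0, 6↦2, 7↦8, 8↦7, 9↦10, 10↦6]  zeros at y ∈ {5}
  x = 5: [0↦2, 1↦4, 2↦10, 3↦9, 4↦1, 5↦8, 6↦8, 7↦1, 8↦9, 9↦10, 10↦4]  zeros at y ∈ ∅
  x = 6: [0↦0, 1↦0, 2↦4, 3↦1, 4↦2, 5↦7, 6↦5, 7↦7, 8↦2, 9↦1, 10↦4]  zeros at y ∈ {0, 1}
  x = 7: [0↦0, 1↦9, 2↦0, 3↦6, 4↦5, 5↦8, 6↦4, 7↦4, 8↦8, 9↦5, 10↦6]  zeros at y ∈ {0, 2}
  x = 8: [0↦2, 1↦9, 2↦9, 3↦2, 4↦10, 5↦0, 6↦5, 7↦3, 8↦5, 9↦0, 10↦10]  zeros at y ∈ {5, 9}
  x = 9: [0↦6, 1↦0, 2↦9, 3↦0, 4↦6, 5↦5, 6↦8, 7↦4, 8↦4, 9↦8, 10↦5]  zeros at y ∈ {1, 3}
  x = 10: [0↦1, 1↦4, 2↦0, 3↦0, 4↦4, 5↦1, 6↦2, 7↦7, 8↦5, 9↦7, 10↦2]  zeros at y ∈ {2, 3}
Collecting zeros: affine points = {(1, 9), (4, 5), (6, 0), (6, 1), (7, 0), (7, 2), (8, 5), (8, 9), (9, 1), (9, 3), (10, 2), (10, 3)}.
Total count |C(F_11)_aff| = 12.


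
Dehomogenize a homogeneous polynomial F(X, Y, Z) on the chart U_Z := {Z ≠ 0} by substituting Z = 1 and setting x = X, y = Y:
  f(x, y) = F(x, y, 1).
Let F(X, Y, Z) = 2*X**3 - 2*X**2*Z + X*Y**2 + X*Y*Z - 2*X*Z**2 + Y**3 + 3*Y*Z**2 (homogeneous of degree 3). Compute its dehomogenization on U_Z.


f(x, y) = 2*x**3 - 2*x**2 + x*y**2 + x*y - 2*x + y**3 + 3*y

On U_Z we set Z = 1. Each monomial c·X^i·Y^j·Z^k in F becomes c·x^i·y^j·1^k = c·x^i·y^j.
Substituting Z = 1: F(X, Y, 1) = 2*x**3 - 2*x**2 + x*y**2 + x*y - 2*x + y**3 + 3*y.
Note: deg(f) ≤ deg(F) = 3; strict inequality happens when F is divisible by Z (lost terms).


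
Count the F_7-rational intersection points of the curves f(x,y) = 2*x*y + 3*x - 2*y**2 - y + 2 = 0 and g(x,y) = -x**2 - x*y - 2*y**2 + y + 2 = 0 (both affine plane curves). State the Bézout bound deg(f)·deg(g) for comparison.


Common zeros: {(4, 0)}; count = 1; Bézout bound = 4.

deg(f) = 2, deg(g) = 2, so Bézout bound = 4.
Scan x ∈ F_7. For each x, list the y ∈ F_7 with f(x, y) ≡ 0 and those with g(x, y) ≡ 0 (mod 7); the common zeros in that column are the intersection.
  x = 0: f ≡ 0 at y ∈ ∅; g ≡ 0 at y ∈ ∅; common: ∅.
  x = 1: f ≡ 0 at y ∈ ∅; g ≡ 0 at y ∈ {2, 5}; common: ∅.
  x = 2: f ≡ 0 at y ∈ ∅; g ≡ 0 at y ∈ ∅; common: ∅.
  x = 3: f ≡ 0 at y ∈ {1, 5}; g ≡ 0 at y ∈ {0, 6}; common: ∅.
  x = 4: f ≡ 0 at y ∈ {0}; g ≡ 0 at y ∈ {0, 2}; common: {0}.
  x = 5: f ≡ 0 at y ∈ {4}; g ≡ 0 at y ∈ {6}; common: ∅.
  x = 6: f ≡ 0 at y ∈ {3, 6}; g ≡ 0 at y ∈ ∅; common: ∅.
Collecting: common zeros = {(4, 0)}, so the count is 1.
Comparison with the Bézout bound: 1 ≤ 4 = deg(f)·deg(g), as expected for curves with no common component (the affine F_7-count falls short of the bound because intersections may lie at infinity, over extension fields, or carry multiplicity).


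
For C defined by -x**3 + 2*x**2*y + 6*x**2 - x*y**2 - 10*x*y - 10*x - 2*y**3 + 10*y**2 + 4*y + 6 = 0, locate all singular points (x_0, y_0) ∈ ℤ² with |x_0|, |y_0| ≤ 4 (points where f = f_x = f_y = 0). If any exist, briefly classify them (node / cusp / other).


Singular points: {(3, 1)}; classification: node.

Compute partial derivatives:
  f_x = -3*x**2 + 4*x*y + 12*x - y**2 - 10*y - 10.
  f_y = 2*x**2 - 2*x*y - 10*x - 6*y**2 + 20*y + 4.
Scan x_0 ∈ {−4, ..., 4}. For each x_0, f_y(x_0, y) is a polynomial in y; find its integer roots y ∈ {−4, ..., 4}, then test f_x and f at those candidates.
  x = -4: f_y(-4, y) = -6*y**2 + 28*y + 76; no integer root y with |y| ≤ 4.
  x = -3: f_y(-3, y) = -6*y**2 + 26*y + 52; no integer root y with |y| ≤ 4.
  x = -2: f_y(-2, y) = -6*y**2 + 24*y + 32; no integer root y with |y| ≤ 4.
  x = -1: f_y(-1, y) = -6*y**2 + 22*y + 16; no integer root y with |y| ≤ 4.
  x = 0: f_y(0, y) = -6*y**2 + 20*y + 4; no integer root y with |y| ≤ 4.
  x = 1: f_y(1, y) = -6*y**2 + 18*y - 4; no integer root y with |y| ≤ 4.
  x = 2: f_y(2, y) = -6*y**2 + 16*y - 8; vanishes at y ∈ {2}. (2, 2): f_x = -6 ≠ 0.
  x = 3: f_y(3, y) = -6*y**2 + 14*y - 8; vanishes at y ∈ {1}. (3, 1): f_x = 0, f = 0 — SINGULAR.
  x = 4: f_y(4, y) = -6*y**2 + 12*y - 4; no integer root y with |y| ≤ 4.
Only singular point on the grid: (3, 1).
Classify: substitute x = 3 + u, y = 1 + v and expand: f = -u**3 + 2*u**2*v - u**2 - u*v**2 - 2*v**3 + v**2.
No constant or linear terms (consistent with a singular point). Quadratic part: -u**2 + v**2. Cubic part: -u**3 + 2*u**2*v - u*v**2 - 2*v**3.
The quadratic part v**2 - u**2 = (v − u)(v + u) splits into two distinct linear factors, so there are two distinct tangent lines y − 1 = ±(x − 3) — this is a node (ordinary double point).
Classification: node.


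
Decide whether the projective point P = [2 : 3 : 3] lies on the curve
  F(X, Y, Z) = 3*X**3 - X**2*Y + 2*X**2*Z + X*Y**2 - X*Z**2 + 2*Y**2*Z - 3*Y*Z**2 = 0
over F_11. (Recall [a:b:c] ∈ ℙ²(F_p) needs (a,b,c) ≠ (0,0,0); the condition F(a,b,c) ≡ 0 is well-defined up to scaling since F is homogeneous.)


F(2,3,3) ≡ 9 (mod 11); P is NOT on the curve.

Evaluate F(2, 3, 3) term-by-term (mod 11).
  3*X**3 ↦ 3·8·1·1 = 24
  -X**2*Y ↦ -1·4·3·1 = -12
  2*X**2*Z ↦ 2·4·1·3 = 24
  X*Y**2 ↦ 1·2·9·1 = 18
  -X*Z**2 ↦ -1·2·1·9 = -18
  2*Y**2*Z ↦ 2·1·9·3 = 54
  -3*Y*Z**2 ↦ -3·1·3·9 = -81
Sum: F(2, 3, 3) = (24) + (-12) + (24) + (18) + (-18) + (54) + (-81) = 9.
Reducing mod 11: 9 ≡ 9 (mod 11).
Since F(a, b, c) ≡ 9 ≠ 0 (mod 11), P does NOT lie on the curve.


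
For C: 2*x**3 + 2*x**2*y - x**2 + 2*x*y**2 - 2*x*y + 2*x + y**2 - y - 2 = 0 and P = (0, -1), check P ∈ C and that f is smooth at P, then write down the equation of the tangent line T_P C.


Tangent line at P: 6*x - 3*y - 3 = 0.

Step 1: f(0, -1) = 0, so P lies on C.
Step 2: partial derivatives
  f_x(x, y) = 6*x**2 + 4*x*y - 2*x + 2*y**2 - 2*y + 2, f_y(x, y) = 2*x**2 + 4*x*y - 2*x + 2*y - 1.
  f_x(P) = 6, f_y(P) = -3 (gradient nonzero, so P is smooth).
Step 3: tangent line at P: 6·(x − 0) + -3·(y − -1) = 0.
Expanding: 6*x - 3*y - 3 = 0.


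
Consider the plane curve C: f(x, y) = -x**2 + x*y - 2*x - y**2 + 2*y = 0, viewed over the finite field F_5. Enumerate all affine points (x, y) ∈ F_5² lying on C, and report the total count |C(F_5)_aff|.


Affine F_5-points: {(0, 0), (0, 2), (2, 1), (2, 3), (3, 0), (4, 3)}; count = 6.

For each of the 25 pairs (x, y) ∈ F_5², evaluate f(x, y) mod 5. Record the zeros.
  x = 0: [0↦0, 1↦1, 2↦0, 3↦2, 4↦2]  zeros at y ∈ {0, 2}
  x = 1: [0↦2, 1↦4, 2↦4, 3↦2, 4↦3]  zeros at y ∈ ∅
  x = 2: [0↦2, 1↦0, 2↦1, 3↦0, 4↦2]  zeros at y ∈ {1, 3}
  x = 3: [0↦0, 1↦4, 2↦1, 3↦1, 4↦4]  zeros at y ∈ {0}
  x = 4: [0↦1, 1↦1, 2↦4, 3↦0, 4↦4]  zeros at y ∈ {3}
Collecting zeros: affine points = {(0, 0), (0, 2), (2, 1), (2, 3), (3, 0), (4, 3)}.
Total count |C(F_5)_aff| = 6.


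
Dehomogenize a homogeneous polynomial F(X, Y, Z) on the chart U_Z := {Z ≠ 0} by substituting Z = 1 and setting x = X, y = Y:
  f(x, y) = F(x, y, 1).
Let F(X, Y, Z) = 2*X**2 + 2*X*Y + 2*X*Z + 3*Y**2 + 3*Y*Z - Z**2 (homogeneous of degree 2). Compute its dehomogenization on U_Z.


f(x, y) = 2*x**2 + 2*x*y + 2*x + 3*y**2 + 3*y - 1

On U_Z we set Z = 1. Each monomial c·X^i·Y^j·Z^k in F becomes c·x^i·y^j·1^k = c·x^i·y^j.
Substituting Z = 1: F(X, Y, 1) = 2*x**2 + 2*x*y + 2*x + 3*y**2 + 3*y - 1.
Note: deg(f) ≤ deg(F) = 2; strict inequality happens when F is divisible by Z (lost terms).


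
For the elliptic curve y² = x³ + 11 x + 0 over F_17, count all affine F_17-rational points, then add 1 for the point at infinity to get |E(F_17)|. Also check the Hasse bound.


Affine points = {(0, 0), (2, 8), (2, 9), (3, 3), (3, 14), (14, 5), (14, 12), (15, 2), (15, 15)}; affine count = 9; |E(F_17)| = 10.

Discriminant check: Δ ∝ 4a³ + 27b² = 4·11³ + 27·0² = 4·1331 + 27·0 ≡ 3 (mod 17). Nonzero ⇒ E is nonsingular.
For each x ∈ F_17, compute rhs = x³ + 11·x + 0 mod 17, then count y ∈ F_17 with y² ≡ rhs.
  x = 0: rhs = 0, matching y values: 0 (1 points).
  x = 1: rhs = 12, matching y values: none (0 points).
  x = 2: rhs = 13, matching y values: 8, 9 (2 points).
  x = 3: rhs = 9, matching y values: 3, 14 (2 points).
  x = 4: rhs = 6, matching y values: none (0 points).
  x = 5: rhs = 10, matching y values: none (0 points).
  x = 6: rhs = 10, matching y values: none (0 points).
  x = 7: rhs = 12, matching y values: none (0 points).
  x = 8: rhs = 5, matching y values: none (0 points).
  x = 9: rhs = 12, matching y values: none (0 points).
  x = 10: rhs = 5, matching y values: none (0 points).
  x = 11: rhs = 7, matching y values: none (0 points).
  x = 12: rhs = 7, matching y values: none (0 points).
  x = 13: rhs = 11, matching y values: none (0 points).
  x = 14: rhs = 8, matching y values: 5, 12 (2 points).
  x = 15: rhs = 4, matching y values: 2, 15 (2 points).
  x = 16: rhs = 5, matching y values: none (0 points).
Total affine count: 9.
Full point count |E(F_17)| = 9 + 1 = 10.
Hasse bound: |10 − (17+1)| = |-8| = 8 ≤ 2√17 ≈ 8.2462 ✓.


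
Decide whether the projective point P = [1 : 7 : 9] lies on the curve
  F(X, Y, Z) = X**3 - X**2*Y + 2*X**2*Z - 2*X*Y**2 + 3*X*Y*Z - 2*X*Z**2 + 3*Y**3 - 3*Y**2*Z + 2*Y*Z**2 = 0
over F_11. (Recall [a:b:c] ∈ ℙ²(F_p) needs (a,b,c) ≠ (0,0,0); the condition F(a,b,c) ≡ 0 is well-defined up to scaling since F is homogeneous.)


F(1,7,9) ≡ 0 (mod 11); P is on the curve.

Evaluate F(1, 7, 9) term-by-term (mod 11).
  X**3 ↦ 1·1·1·1 = 1
  -X**2*Y ↦ -1·1·7·1 = -7
  2*X**2*Z ↦ 2·1·1·9 = 18
  -2*X*Y**2 ↦ -2·1·49·1 = -98
  3*X*Y*Z ↦ 3·1·7·9 = 189
  -2*X*Z**2 ↦ -2·1·1·81 = -162
  3*Y**3 ↦ 3·1·343·1 = 1029
  -3*Y**2*Z ↦ -3·1·49·9 = -1323
  2*Y*Z**2 ↦ 2·1·7·81 = 1134
Sum: F(1, 7, 9) = (1) + (-7) + (18) + (-98) + (189) + (-162) + (1029) + (-1323) + (1134) = 781.
Reducing mod 11: 781 ≡ 0 (mod 11).
Since F(a, b, c) ≡ 0 (mod 11), P lies on the curve.
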